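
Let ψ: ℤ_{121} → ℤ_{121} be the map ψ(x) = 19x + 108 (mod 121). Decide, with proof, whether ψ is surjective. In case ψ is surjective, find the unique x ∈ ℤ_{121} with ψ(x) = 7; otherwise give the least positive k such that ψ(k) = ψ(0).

Since gcd(19, 121) = 1, 19 is invertible modulo 121. Euclid's algorithm: 121 = 6·19 + 7, 19 = 2·7 + 5, 7 = 1·5 + 2, 5 = 2·2 + 1; back-substituting gives 1 = 51·19 − 8·121, so 19⁻¹ ≡ 51 (mod 121).
Then y ↦ 51(y − 108) is a two-sided inverse to ψ, so every y ∈ ℤ_{121} has a preimage.
So ψ is surjective.
Since ψ is surjective, we find ψ⁻¹(7): we need 19x ≡ 7 − 108 ≡ 20 (mod 121). Using 19⁻¹ = 51: x ≡ 51·20 = 1020 = 8·121 + 52, so x = 52.
Check: ψ(52) = 19·52 + 108 = 1096 = 9·121 + 7 ≡ 7 (mod 121).

52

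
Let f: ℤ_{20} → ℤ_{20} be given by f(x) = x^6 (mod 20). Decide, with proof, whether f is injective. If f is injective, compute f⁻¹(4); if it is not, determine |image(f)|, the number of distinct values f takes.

6

f(4): Repeated squaring mod 20: 4^1 ≡ 4, 4^2 ≡ 4² = 16, 4^4 ≡ 16² = 256 ≡ 16. Since 6 = 4 + 2, 4^6 ≡ 16·16: 16·16 = 256 ≡ 16. So 4^6 ≡ 16 (mod 20).
f(6): Repeated squaring mod 20: 6^1 ≡ 6, 6^2 ≡ 6² = 36 ≡ 16, 6^4 ≡ 16² = 256 ≡ 16. Since 6 = 4 + 2, 6^6 ≡ 16·16: 16·16 = 256 ≡ 16. So 6^6 ≡ 16 (mod 20).
So f(4) = f(6) = 16 while 4 ≠ 6, hence f is not injective.
Since f is not injective, we determine |image(f)|. Computing x^6 mod 20 for each x (by repeated squaring, reducing mod 20 at every step), the values f(0), f(1), …, f(19) are: 0, 1, 4, 9, 16, 5, 16, 9, 4, 1, 0, 1, 4, 9, 16, 5, 16, 9, 4, 1.
The distinct values are {0, 1, 4, 5, 9, 16}; there are 6 of them.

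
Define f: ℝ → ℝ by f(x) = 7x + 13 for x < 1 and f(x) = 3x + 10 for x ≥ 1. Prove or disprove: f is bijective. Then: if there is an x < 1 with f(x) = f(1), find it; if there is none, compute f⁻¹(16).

Both pieces are strictly increasing (slopes 7 and 3), so each is injective on its own interval.
The left piece maps (−∞, 1) onto (−∞, 20); the right piece maps [1, ∞) onto [13, ∞).
These images overlap. In particular f(1) = 13 (right piece), and solving 7x + 13 = 13 on the left piece gives x = 0 < 1.
So f(0) = f(1) with 0 ≠ 1, and f is not injective, hence not bijective. This x = 0 is the requested value below 1.

0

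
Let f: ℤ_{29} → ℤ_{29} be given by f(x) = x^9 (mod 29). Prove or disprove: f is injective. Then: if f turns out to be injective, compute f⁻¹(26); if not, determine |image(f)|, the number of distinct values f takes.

Since 29 is prime, the nonzero elements of ℤ_{29} form a cyclic group of order 28.
As gcd(9, 28) = 1, raising to the 9th power is a bijection on this group: if u^9 ≡ v^9 then (uv^{−1})^9 = 1, and the only element of order dividing gcd(9, 28) = 1 is 1, so u = v.
With f(0) = 0 this makes f injective on all of ℤ_{29}, hence bijective (finite equal-size domain and codomain). In particular f is injective.
Since f is injective, we find the preimage of 26. The inverse of x ↦ x^9 on (ℤ_{29})^× is x ↦ x^25, because 9·25 = 225 = 8·28 + 1 ≡ 1 (mod 28) and x^{28} = 1 for x ≠ 0 (Fermat). So f⁻¹(26) = 26^25 mod 29.
Repeated squaring mod 29: 26^1 ≡ 26, 26^2 ≡ 26² = 676 ≡ 9, 26^4 ≡ 9² = 81 ≡ 23, 26^8 ≡ 23² = 529 ≡ 7, 26^16 ≡ 7² = 49 ≡ 20. Since 25 = 16 + 8 + 1, 26^25 ≡ 20·7·26: 20·7 = 140 ≡ 24, then 24·26 = 624 ≡ 15. So 26^25 ≡ 15 (mod 29).
Hence f⁻¹(26) = 15.

15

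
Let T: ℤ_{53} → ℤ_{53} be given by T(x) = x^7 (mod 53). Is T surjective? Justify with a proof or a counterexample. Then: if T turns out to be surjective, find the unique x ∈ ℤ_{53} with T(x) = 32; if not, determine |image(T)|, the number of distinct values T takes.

33

Since 53 is prime, the nonzero elements of ℤ_{53} form a cyclic group of order 52.
As gcd(7, 52) = 1, raising to the 7th power is a bijection on this group: if u^7 ≡ v^7 then (uv^{−1})^7 = 1, and the only element of order dividing gcd(7, 52) = 1 is 1, so u = v.
With T(0) = 0 this makes T injective on all of ℤ_{53}, hence bijective (finite equal-size domain and codomain). In particular T is surjective.
Since T is surjective, we find the preimage of 32. The inverse of x ↦ x^7 on (ℤ_{53})^× is x ↦ x^15, because 7·15 = 105 = 2·52 + 1 ≡ 1 (mod 52) and x^{52} = 1 for x ≠ 0 (Fermat). So T⁻¹(32) = 32^15 mod 53.
Repeated squaring mod 53: 32^1 ≡ 32, 32^2 ≡ 32² = 1024 ≡ 17, 32^4 ≡ 17² = 289 ≡ 24, 32^8 ≡ 24² = 576 ≡ 46. Since 15 = 8 + 4 + 2 + 1, 32^15 ≡ 46·24·17·32: 46·24 = 1104 ≡ 44, then 44·17 = 748 ≡ 6, then 6·32 = 192 ≡ 33. So 32^15 ≡ 33 (mod 53).
Hence T⁻¹(32) = 33.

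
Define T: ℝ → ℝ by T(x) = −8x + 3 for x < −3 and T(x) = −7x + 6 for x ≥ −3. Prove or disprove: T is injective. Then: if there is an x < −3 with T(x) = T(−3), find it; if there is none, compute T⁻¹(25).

Both pieces are strictly decreasing (slopes −8 and −7), so each is injective on its own interval.
The left piece maps (−∞, −3) onto (27, ∞); the right piece maps [−3, ∞) onto (−∞, 27].
These images are disjoint, so no value is attained by both pieces. Thus T is injective.
Because the two images are disjoint, no x < −3 has T(x) = T(−3), so we compute T⁻¹(25): 25 lies in (−∞, 27], so solve −7x + 6 = 25: x = (25 − 6)/(−7) = −19/7.

-19/7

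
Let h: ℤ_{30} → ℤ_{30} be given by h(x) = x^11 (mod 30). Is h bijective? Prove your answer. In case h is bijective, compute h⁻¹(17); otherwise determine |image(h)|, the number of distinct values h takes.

23

Computing x^11 mod 30 for each x (by repeated squaring, reducing mod 30 at every step), the values h(0), h(1), …, h(29) are: 0, 1, 8, 27, 4, 5, 6, 13, 2, 9, 10, 11, 18, 7, 14, 15, 16, 23, 12, 19, 20, 21, 28, 17, 24, 25, 26, 3, 22, 29.
Every element of ℤ_{30} appears exactly once in this list, so h is a bijection, and in particular bijective.
Since h is bijective, we read off the preimage of 17 from the same table: h(23) = 17, so h⁻¹(17) = 23.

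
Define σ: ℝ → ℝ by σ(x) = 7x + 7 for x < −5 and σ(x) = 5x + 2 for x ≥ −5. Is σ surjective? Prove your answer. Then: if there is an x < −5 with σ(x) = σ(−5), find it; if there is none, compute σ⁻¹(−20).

Both pieces are strictly increasing (slopes 7 and 5), so each is injective on its own interval.
The left piece maps (−∞, −5) onto (−∞, −28); the right piece maps [−5, ∞) onto [−23, ∞).
The union (−∞, −28) ∪ [−23, ∞) omits the interval between −28 and −23; in particular −28 has no preimage. So σ is not surjective.
Because the two images are disjoint, no x < −5 has σ(x) = σ(−5), so we compute σ⁻¹(−20): −20 lies in [−23, ∞), so solve 5x + 2 = −20: x = (−20 − 2)/5 = −22/5.

-22/5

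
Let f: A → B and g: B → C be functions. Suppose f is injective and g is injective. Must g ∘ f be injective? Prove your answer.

Suppose (g ∘ f)(x_1) = (g ∘ f)(x_2), i.e. g(f(x_1)) = g(f(x_2)).
Since g is injective, f(x_1) = f(x_2). Since f is injective, x_1 = x_2. Therefore g ∘ f is injective.

injective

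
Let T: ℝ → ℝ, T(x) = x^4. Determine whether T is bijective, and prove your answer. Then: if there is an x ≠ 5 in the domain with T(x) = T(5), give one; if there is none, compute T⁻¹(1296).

-5

T(5) = 625 = (−5)^4 = T(−5) (since 4 is even), with 5 ≠ −5. So T is not injective, hence not bijective.
For the follow-up, such an x exists: taking x = −5 ∈ ℝ gives T(−5) = 625 = T(5) with −5 ≠ 5.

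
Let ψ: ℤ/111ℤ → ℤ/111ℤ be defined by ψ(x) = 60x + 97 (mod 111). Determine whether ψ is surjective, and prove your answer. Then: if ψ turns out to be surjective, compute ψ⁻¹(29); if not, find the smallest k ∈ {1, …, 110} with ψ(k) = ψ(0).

Recall: ψ is surjective if every y in the codomain equals ψ(x) for some x in the domain.
Since gcd(60, 111) = 3, we have 60x ≡ 0 (mod 3) for all x, so ψ(x) ≡ 1 (mod 3).
But 0 ≢ 1 (mod 3), so 0 ∈ ℤ/111ℤ has no preimage. Thus ψ is not surjective.
Since ψ is not surjective, we find the least positive k with ψ(k) = ψ(0): this means 60k ≡ 0 (mod 111), i.e. 111 ∣ 60k. Since gcd(60, 111) = 3, dividing through by 3 this holds exactly when 37 ∣ 20k, and as gcd(20, 37) = 1, exactly when 37 ∣ k.
The smallest positive such k is 37.

37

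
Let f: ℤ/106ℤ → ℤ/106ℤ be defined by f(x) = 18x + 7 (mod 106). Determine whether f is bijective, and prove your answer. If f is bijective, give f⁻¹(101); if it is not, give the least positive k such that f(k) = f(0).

53

By definition, f is injective when f(u) = f(v) forces u = v.
We have gcd(18, 106) = 2 > 1. Taking u = 0 and v = 53: f(0) = 7 and f(53) = 18·53 + 7 = 961 ≡ 7 (mod 106).
So f(0) = f(53) while 0 ≠ 53, hence f is not injective, hence not bijective.
Since f is not bijective, we find the least positive k with f(k) = f(0): this means 18k ≡ 0 (mod 106), i.e. 106 ∣ 18k. Since gcd(18, 106) = 2, dividing through by 2 this holds exactly when 53 ∣ 9k, and as gcd(9, 53) = 1, exactly when 53 ∣ k.
The smallest positive such k is 53.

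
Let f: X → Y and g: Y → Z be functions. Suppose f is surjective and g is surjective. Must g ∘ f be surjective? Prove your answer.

surjective

Let c ∈ Z. Since g is surjective, there is b ∈ Y with g(b) = c. Since f is surjective, there is a ∈ X with f(a) = b.
Then (g ∘ f)(a) = g(b) = c. Thus g ∘ f is surjective.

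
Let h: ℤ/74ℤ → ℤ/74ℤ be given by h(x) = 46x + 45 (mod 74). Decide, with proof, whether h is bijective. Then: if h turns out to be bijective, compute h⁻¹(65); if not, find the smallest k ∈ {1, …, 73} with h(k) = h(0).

37

By definition, h is injective if h(s) = h(t) implies s = t.
We have gcd(46, 74) = 2 > 1. Taking s = 0 and t = 37: h(0) = 45 and h(37) = 46·37 + 45 = 1747 ≡ 45 (mod 74).
So h(0) = h(37) while 0 ≠ 37, hence h is not injective, hence not bijective.
Since h is not bijective, we find the least positive k with h(k) = h(0): this means 46k ≡ 0 (mod 74), i.e. 74 ∣ 46k. Since gcd(46, 74) = 2, dividing through by 2 this holds exactly when 37 ∣ 23k, and as gcd(23, 37) = 1, exactly when 37 ∣ k.
The smallest positive such k is 37.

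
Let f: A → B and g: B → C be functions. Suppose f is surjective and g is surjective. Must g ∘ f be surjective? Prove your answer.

Let c ∈ C. Since g is surjective, there is b ∈ B with g(b) = c. Since f is surjective, there is a ∈ A with f(a) = b.
Then (g ∘ f)(a) = g(b) = c. Hence g ∘ f is surjective.

surjective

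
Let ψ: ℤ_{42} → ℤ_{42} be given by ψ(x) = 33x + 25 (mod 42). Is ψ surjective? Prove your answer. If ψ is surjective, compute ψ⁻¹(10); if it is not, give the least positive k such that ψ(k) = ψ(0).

14

Since gcd(33, 42) = 3, we have 33x ≡ 0 (mod 3) for all x, so ψ(x) ≡ 1 (mod 3).
But 0 ≢ 1 (mod 3), so 0 ∈ ℤ_{42} has no preimage. Hence ψ is not surjective.
Since ψ is not surjective, we find the least positive k with ψ(k) = ψ(0): this means 33k ≡ 0 (mod 42), i.e. 42 ∣ 33k. Since gcd(33, 42) = 3, dividing through by 3 this holds exactly when 14 ∣ 11k, and as gcd(11, 14) = 1, exactly when 14 ∣ k.
The smallest positive such k is 14.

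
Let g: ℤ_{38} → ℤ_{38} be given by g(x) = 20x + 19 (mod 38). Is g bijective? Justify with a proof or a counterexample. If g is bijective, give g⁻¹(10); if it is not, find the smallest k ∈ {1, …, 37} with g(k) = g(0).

19

We have gcd(20, 38) = 2 > 1. Taking a = 0 and b = 19: g(0) = 19 and g(19) = 20·19 + 19 = 399 ≡ 19 (mod 38).
So g(0) = g(19) while 0 ≠ 19, hence g is not injective, hence not bijective.
Since g is not bijective, we find the least positive k with g(k) = g(0): this means 20k ≡ 0 (mod 38), i.e. 38 ∣ 20k. Since gcd(20, 38) = 2, dividing through by 2 this holds exactly when 19 ∣ 10k, and as gcd(10, 19) = 1, exactly when 19 ∣ k.
The smallest positive such k is 19.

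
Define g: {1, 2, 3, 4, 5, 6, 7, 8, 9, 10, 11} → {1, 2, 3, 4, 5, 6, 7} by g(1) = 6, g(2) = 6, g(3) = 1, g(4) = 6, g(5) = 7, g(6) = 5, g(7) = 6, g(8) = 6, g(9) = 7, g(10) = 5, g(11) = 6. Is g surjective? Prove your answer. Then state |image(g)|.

No element maps to 2, so g is not surjective.
The image of g is {1, 5, 6, 7}, which has 4 elements.

4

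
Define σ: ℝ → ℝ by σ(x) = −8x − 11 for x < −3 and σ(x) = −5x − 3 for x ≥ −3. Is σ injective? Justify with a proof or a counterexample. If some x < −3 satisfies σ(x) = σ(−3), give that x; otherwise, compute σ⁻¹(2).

-1

Both pieces are strictly decreasing (slopes −8 and −5), so each is injective on its own interval.
The left piece maps (−∞, −3) onto (13, ∞); the right piece maps [−3, ∞) onto (−∞, 12].
These images are disjoint, so no value is attained by both pieces. Thus σ is injective.
Because the two images are disjoint, no x < −3 has σ(x) = σ(−3), so we compute σ⁻¹(2): 2 lies in (−∞, 12], so solve −5x − 3 = 2: x = (2 + 3)/(−5) = −1.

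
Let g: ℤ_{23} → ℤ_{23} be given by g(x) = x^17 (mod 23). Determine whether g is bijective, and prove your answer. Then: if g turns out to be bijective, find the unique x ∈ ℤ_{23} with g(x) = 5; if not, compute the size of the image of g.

21

Since 23 is prime, the nonzero elements of ℤ_{23} form a cyclic group of order 22.
As gcd(17, 22) = 1, raising to the 17th power is a bijection on this group: if u^17 ≡ v^17 then (uv^{−1})^17 = 1, and the only element of order dividing gcd(17, 22) = 1 is 1, so u = v.
With g(0) = 0 this makes g injective on all of ℤ_{23}, hence bijective (finite equal-size domain and codomain). In particular g is bijective.
Since g is bijective, we find the preimage of 5. The inverse of x ↦ x^17 on (ℤ_{23})^× is x ↦ x^13, because 17·13 = 221 = 10·22 + 1 ≡ 1 (mod 22) and x^{22} = 1 for x ≠ 0 (Fermat). So g⁻¹(5) = 5^13 mod 23.
Repeated squaring mod 23: 5^1 ≡ 5, 5^2 ≡ 5² = 25 ≡ 2, 5^4 ≡ 2² = 4, 5^8 ≡ 4² = 16. Since 13 = 8 + 4 + 1, 5^13 ≡ 16·4·5: 16·4 = 64 ≡ 18, then 18·5 = 90 ≡ 21. So 5^13 ≡ 21 (mod 23).
Hence g⁻¹(5) = 21.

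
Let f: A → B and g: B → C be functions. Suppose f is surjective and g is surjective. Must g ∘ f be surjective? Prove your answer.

Let c ∈ C. Since g is surjective, there is b ∈ B with g(b) = c. Since f is surjective, there is a ∈ A with f(a) = b.
Then (g ∘ f)(a) = g(b) = c. Therefore g ∘ f is surjective.

surjective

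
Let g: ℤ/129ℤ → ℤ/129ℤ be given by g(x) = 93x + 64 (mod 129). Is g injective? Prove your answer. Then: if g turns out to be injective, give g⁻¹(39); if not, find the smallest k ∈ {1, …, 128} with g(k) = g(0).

43

We have gcd(93, 129) = 3 > 1. Taking x_1 = 0 and x_2 = 43: g(0) = 64 and g(43) = 93·43 + 64 = 4063 ≡ 64 (mod 129).
So g(0) = g(43) while 0 ≠ 43, so g is not injective.
Since g is not injective, we find the least positive k with g(k) = g(0): this means 93k ≡ 0 (mod 129), i.e. 129 ∣ 93k. Since gcd(93, 129) = 3, dividing through by 3 this holds exactly when 43 ∣ 31k, and as gcd(31, 43) = 1, exactly when 43 ∣ k.
The smallest positive such k is 43.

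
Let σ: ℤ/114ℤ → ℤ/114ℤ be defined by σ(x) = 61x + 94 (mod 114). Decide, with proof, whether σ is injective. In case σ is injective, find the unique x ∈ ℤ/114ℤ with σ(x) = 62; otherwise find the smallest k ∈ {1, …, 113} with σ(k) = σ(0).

Suppose σ(x_1) = σ(x_2) in ℤ/114ℤ. Then 61x_1 + 94 ≡ 61x_2 + 94 (mod 114), so 61(x_1 − x_2) ≡ 0 (mod 114).
Since gcd(61, 114) = 1, 61 is invertible modulo 114, hence x_1 − x_2 ≡ 0 (mod 114), i.e. x_1 = x_2.
Thus σ is injective.
We now compute 61⁻¹ mod 114 explicitly. Euclid's algorithm: 114 = 1·61 + 53, 61 = 1·53 + 8, 53 = 6·8 + 5, 8 = 1·5 + 3, 5 = 1·3 + 2, 3 = 1·2 + 1; back-substituting gives 1 = 43·61 − 23·114, so 61⁻¹ ≡ 43 (mod 114).
Since σ is injective, we compute σ⁻¹(62): solve 61x + 94 ≡ 62 (mod 114), i.e. 61x ≡ 82 (mod 114).
Multiplying by 61⁻¹ = 43 gives x ≡ 43·82 = 3526 = 30·114 + 106 ≡ 106 (mod 114).
Check: σ(106) = 61·106 + 94 = 6560 = 57·114 + 62 ≡ 62 (mod 114).

106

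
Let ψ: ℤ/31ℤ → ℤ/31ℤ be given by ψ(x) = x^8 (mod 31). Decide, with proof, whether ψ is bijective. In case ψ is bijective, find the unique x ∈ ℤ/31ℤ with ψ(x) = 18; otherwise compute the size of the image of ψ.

16

ψ(15): Repeated squaring mod 31: 15^1 ≡ 15, 15^2 ≡ 15² = 225 ≡ 8, 15^4 ≡ 8² = 64 ≡ 2, 15^8 ≡ 2² = 4. So 15^8 ≡ 4 (mod 31).
ψ(16): Repeated squaring mod 31: 16^1 ≡ 16, 16^2 ≡ 16² = 256 ≡ 8, 16^4 ≡ 8² = 64 ≡ 2, 16^8 ≡ 2² = 4. So 16^8 ≡ 4 (mod 31).
So ψ(15) = ψ(16) = 4 while 15 ≠ 16, hence ψ is not injective, hence not bijective.
Since ψ is not bijective, we determine |image(ψ)|. Computing x^8 mod 31 for each x (by repeated squaring, reducing mod 31 at every step), the values ψ(0), ψ(1), …, ψ(30) are: 0, 1, 8, 20, 2, 25, 5, 10, 16, 28, 14, 19, 9, 7, 18, 4, 4, 18, 7, 9, 19, 14, 28, 16, 10, 5, 25, 2, 20, 8, 1.
The distinct values are {0, 1, 2, 4, 5, 7, 8, 9, 10, 14, 16, 18, 19, 20, 25, 28}; there are 16 of them.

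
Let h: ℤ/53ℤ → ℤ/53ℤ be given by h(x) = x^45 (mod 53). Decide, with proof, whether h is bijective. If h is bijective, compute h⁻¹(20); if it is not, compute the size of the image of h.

Since 53 is prime, the nonzero elements of ℤ/53ℤ form a cyclic group of order 52.
As gcd(45, 52) = 1, raising to the 45th power is a bijection on this group: if x_1^45 ≡ x_2^45 then (x_1x_2^{−1})^45 = 1, and the only element of order dividing gcd(45, 52) = 1 is 1, so x_1 = x_2.
With h(0) = 0 this makes h injective on all of ℤ/53ℤ, hence bijective (finite equal-size domain and codomain). In particular h is bijective.
Since h is bijective, we find the preimage of 20. The inverse of x ↦ x^45 on (ℤ/53ℤ)^× is x ↦ x^37, because 45·37 = 1665 = 32·52 + 1 ≡ 1 (mod 52) and x^{52} = 1 for x ≠ 0 (Fermat). So h⁻¹(20) = 20^37 mod 53.
Repeated squaring mod 53: 20^1 ≡ 20, 20^2 ≡ 20² = 400 ≡ 29, 20^4 ≡ 29² = 841 ≡ 46, 20^8 ≡ 46² = 2116 ≡ 49, 20^16 ≡ 49² = 2401 ≡ 16, 20^32 ≡ 16² = 256 ≡ 44. Since 37 = 32 + 4 + 1, 20^37 ≡ 44·46·20: 44·46 = 2024 ≡ 10, then 10·20 = 200 ≡ 41. So 20^37 ≡ 41 (mod 53).
Hence h⁻¹(20) = 41.

41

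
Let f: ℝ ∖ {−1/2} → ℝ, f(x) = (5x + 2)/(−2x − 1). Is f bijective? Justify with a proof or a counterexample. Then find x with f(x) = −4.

If f(x) = −5/2, cross-multiplying gives −2(5x + 2) = 5(−2x − 1), which simplifies to −4 = −5 — false.  So −5/2 has no preimage and f is not surjective.
Thus f is not bijective.
Solving f(x) = −4: cross-multiplying gives 5x + 2 = −4(−2x − 1), which rearranges to −3x = 2, so x = −2/3.

-2/3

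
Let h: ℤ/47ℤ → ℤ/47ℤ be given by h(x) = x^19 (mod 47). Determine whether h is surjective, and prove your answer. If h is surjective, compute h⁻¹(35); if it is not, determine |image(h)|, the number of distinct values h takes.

40

Since 47 is prime, the nonzero elements of ℤ/47ℤ form a cyclic group of order 46.
As gcd(19, 46) = 1, raising to the 19th power is a bijection on this group: if a^19 ≡ b^19 then (ab^{−1})^19 = 1, and the only element of order dividing gcd(19, 46) = 1 is 1, so a = b.
With h(0) = 0 this makes h injective on all of ℤ/47ℤ, hence bijective (finite equal-size domain and codomain). In particular h is surjective.
Since h is surjective, we find the preimage of 35. The inverse of x ↦ x^19 on (ℤ/47ℤ)^× is x ↦ x^17, because 19·17 = 323 = 7·46 + 1 ≡ 1 (mod 46) and x^{46} = 1 for x ≠ 0 (Fermat). So h⁻¹(35) = 35^17 mod 47.
Repeated squaring mod 47: 35^1 ≡ 35, 35^2 ≡ 35² = 1225 ≡ 3, 35^4 ≡ 3² = 9, 35^8 ≡ 9² = 81 ≡ 34, 35^16 ≡ 34² = 1156 ≡ 28. Since 17 = 16 + 1, 35^17 ≡ 28·35: 28·35 = 980 ≡ 40. So 35^17 ≡ 40 (mod 47).
Hence h⁻¹(35) = 40.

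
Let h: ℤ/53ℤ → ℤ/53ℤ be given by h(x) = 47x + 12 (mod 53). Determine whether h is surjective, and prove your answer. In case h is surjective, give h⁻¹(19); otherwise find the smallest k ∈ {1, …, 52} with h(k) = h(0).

43

Recall that h is surjective if every y in the codomain equals h(x) for some x in the domain.
Since gcd(47, 53) = 1, 47 is invertible modulo 53. Euclid's algorithm: 53 = 1·47 + 6, 47 = 7·6 + 5, 6 = 1·5 + 1; back-substituting gives 1 = 44·47 − 39·53, so 47⁻¹ ≡ 44 (mod 53).
For any y ∈ ℤ/53ℤ, x = 44(y − 12) mod 53 satisfies h(x) = 47·44(y − 12) + 12 ≡ y (since 47·44 ≡ 1 mod 53). So every y has a preimage.
Hence h is surjective.
Since h is surjective, we compute h⁻¹(19): solve 47x + 12 ≡ 19 (mod 53), i.e. 47x ≡ 7 (mod 53).
Multiplying by 47⁻¹ = 44 gives x ≡ 44·7 = 308 = 5·53 + 43 ≡ 43 (mod 53).
Check: h(43) = 47·43 + 12 = 2033 = 38·53 + 19 ≡ 19 (mod 53).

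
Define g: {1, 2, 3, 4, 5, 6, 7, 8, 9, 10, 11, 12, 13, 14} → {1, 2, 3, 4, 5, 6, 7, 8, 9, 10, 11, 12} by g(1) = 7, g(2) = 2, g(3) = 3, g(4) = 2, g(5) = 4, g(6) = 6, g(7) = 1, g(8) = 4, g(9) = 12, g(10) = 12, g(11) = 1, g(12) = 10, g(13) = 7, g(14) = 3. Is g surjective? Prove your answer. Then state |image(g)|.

No element maps to 5, so g is not surjective.
The image of g is {1, 2, 3, 4, 6, 7, 10, 12}, which has 8 elements.

8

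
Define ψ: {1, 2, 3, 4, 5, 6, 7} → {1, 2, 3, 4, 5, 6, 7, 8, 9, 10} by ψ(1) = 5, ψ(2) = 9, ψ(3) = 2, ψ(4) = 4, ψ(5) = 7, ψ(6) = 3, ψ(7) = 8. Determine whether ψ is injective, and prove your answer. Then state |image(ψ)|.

7

The values ψ(1), …, ψ(7) are 5, 9, 2, 4, 7, 3, 8 — all distinct.
So ψ(x_1) = ψ(x_2) only when x_1 = x_2, and ψ is injective.
The image of ψ is {2, 3, 4, 5, 7, 8, 9}, which has 7 elements.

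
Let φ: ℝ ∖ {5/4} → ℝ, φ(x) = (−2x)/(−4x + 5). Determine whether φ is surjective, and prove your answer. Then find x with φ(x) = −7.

If φ(x) = 1/2, cross-multiplying gives −4(−2x) = −2(−4x + 5), which simplifies to 0 = −10 — false.  So 1/2 has no preimage and φ is not surjective.
Solving φ(x) = −7: cross-multiplying gives −2x = −7(−4x + 5), which rearranges to −30x = −35, so x = 7/6.

7/6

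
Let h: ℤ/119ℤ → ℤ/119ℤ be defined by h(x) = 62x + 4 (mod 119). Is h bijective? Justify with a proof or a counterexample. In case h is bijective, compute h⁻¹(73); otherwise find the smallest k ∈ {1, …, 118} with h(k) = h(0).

99

If h(x_1) = h(x_2), then 62x_1 ≡ 62x_2 (mod 119). Because gcd(62, 119) = 1, we may cancel 62 to get x_1 ≡ x_2 (mod 119).
We now compute 62⁻¹ mod 119 explicitly. Euclid's algorithm: 119 = 1·62 + 57, 62 = 1·57 + 5, 57 = 11·5 + 2, 5 = 2·2 + 1; back-substituting gives 1 = 48·62 − 25·119, so 62⁻¹ ≡ 48 (mod 119).
Then y ↦ 48(y − 4) is a two-sided inverse to h, so every y ∈ ℤ/119ℤ has a preimage.
Hence h is bijective.
Since h is bijective, we find h⁻¹(73): we need 62x ≡ 73 − 4 ≡ 69 (mod 119). Using 62⁻¹ = 48: x ≡ 48·69 = 3312 = 27·119 + 99, so x = 99.
Check: h(99) = 62·99 + 4 = 6142 = 51·119 + 73 ≡ 73 (mod 119).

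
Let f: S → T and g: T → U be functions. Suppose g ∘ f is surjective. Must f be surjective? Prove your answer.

not surjective

No. Take S = {0, 1, 2}, T = {0, 1, 2, 3, 4, 5}, U = {0}, f(a) = 0 for every a ∈ S, and g(b) = 0 for every b ∈ T.
Then g ∘ f is surjective onto {0}, but 5 ∈ T has no preimage under f, so f is not surjective.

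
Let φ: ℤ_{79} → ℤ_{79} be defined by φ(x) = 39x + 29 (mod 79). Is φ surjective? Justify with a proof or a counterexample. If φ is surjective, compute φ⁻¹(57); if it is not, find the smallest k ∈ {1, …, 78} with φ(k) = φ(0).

Since gcd(39, 79) = 1, 39 is invertible modulo 79. Euclid's algorithm: 79 = 2·39 + 1; back-substituting gives 1 = 77·39 − 38·79, so 39⁻¹ ≡ 77 (mod 79).
Then y ↦ 77(y − 29) is a two-sided inverse to φ, so every y ∈ ℤ_{79} has a preimage.
So φ is surjective.
Since φ is surjective, we find φ⁻¹(57): we need 39x ≡ 57 − 29 ≡ 28 (mod 79). Using 39⁻¹ = 77: x ≡ 77·28 = 2156 = 27·79 + 23, so x = 23.
Check: φ(23) = 39·23 + 29 = 926 = 11·79 + 57 ≡ 57 (mod 79).

23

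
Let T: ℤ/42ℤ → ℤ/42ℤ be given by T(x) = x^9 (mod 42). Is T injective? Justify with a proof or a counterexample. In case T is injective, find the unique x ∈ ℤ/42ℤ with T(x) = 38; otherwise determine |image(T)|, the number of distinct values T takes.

T(2): Repeated squaring mod 42: 2^1 ≡ 2, 2^2 ≡ 2² = 4, 2^4 ≡ 4² = 16, 2^8 ≡ 16² = 256 ≡ 4. Since 9 = 8 + 1, 2^9 ≡ 4·2: 4·2 = 8. So 2^9 ≡ 8 (mod 42).
T(8): Repeated squaring mod 42: 8^1 ≡ 8, 8^2 ≡ 8² = 64 ≡ 22, 8^4 ≡ 22² = 484 ≡ 22, 8^8 ≡ 22² = 484 ≡ 22. Since 9 = 8 + 1, 8^9 ≡ 22·8: 22·8 = 176 ≡ 8. So 8^9 ≡ 8 (mod 42).
So T(2) = T(8) = 8 while 2 ≠ 8, hence T is not injective.
Since T is not injective, we determine |image(T)|. Computing x^9 mod 42 for each x (by repeated squaring, reducing mod 42 at every step), the values T(0), T(1), …, T(41) are: 0, 1, 8, 27, 22, 41, 6, 7, 8, 15, 34, 29, 6, 13, 14, 15, 22, 41, 36, 13, 20, 21, 22, 29, 6, 1, 20, 27, 28, 29, 36, 13, 8, 27, 34, 35, 36, 1, 20, 15, 34, 41.
The distinct values are {0, 1, 6, 7, 8, 13, 14, 15, 20, 21, 22, 27, 28, 29, 34, 35, 36, 41}; there are 18 of them.

18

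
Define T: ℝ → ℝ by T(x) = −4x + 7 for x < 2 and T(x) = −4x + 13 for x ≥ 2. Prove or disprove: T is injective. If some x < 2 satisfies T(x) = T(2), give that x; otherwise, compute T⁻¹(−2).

1/2

Both pieces are strictly decreasing (slopes −4 and −4), so each is injective on its own interval.
The left piece maps (−∞, 2) onto (−1, ∞); the right piece maps [2, ∞) onto (−∞, 5].
These images overlap. In particular T(2) = 5 (right piece), and solving −4x + 7 = 5 on the left piece gives x = 1/2 < 2.
So T(1/2) = T(2) with 1/2 ≠ 2, and T is not injective. This x = 1/2 is the requested value below 2.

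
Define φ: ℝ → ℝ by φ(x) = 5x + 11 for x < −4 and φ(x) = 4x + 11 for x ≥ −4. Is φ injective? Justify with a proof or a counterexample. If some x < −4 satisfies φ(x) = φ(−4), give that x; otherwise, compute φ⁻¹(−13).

Both pieces are strictly increasing (slopes 5 and 4), so each is injective on its own interval.
The left piece maps (−∞, −4) onto (−∞, −9); the right piece maps [−4, ∞) onto [−5, ∞).
These images are disjoint, so no value is attained by both pieces. Thus φ is injective.
Because the two images are disjoint, no x < −4 has φ(x) = φ(−4), so we compute φ⁻¹(−13): −13 lies in (−∞, −9), so solve 5x + 11 = −13: x = (−13 − 11)/5 = −24/5.

-24/5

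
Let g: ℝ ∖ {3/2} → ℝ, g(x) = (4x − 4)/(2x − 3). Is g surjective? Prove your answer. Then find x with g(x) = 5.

If g(x) = 2, cross-multiplying gives 2(4x − 4) = 4(2x − 3), which simplifies to −8 = −12 — false.  So 2 has no preimage and g is not surjective.
Solving g(x) = 5: cross-multiplying gives 4x − 4 = 5(2x − 3), which rearranges to −6x = −11, so x = 11/6.

11/6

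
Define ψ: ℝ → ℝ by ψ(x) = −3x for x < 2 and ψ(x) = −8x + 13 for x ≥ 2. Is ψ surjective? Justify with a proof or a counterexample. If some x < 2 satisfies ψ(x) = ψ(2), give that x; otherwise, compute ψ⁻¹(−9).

Both pieces are strictly decreasing (slopes −3 and −8), so each is injective on its own interval.
The left piece maps (−∞, 2) onto (−6, ∞); the right piece maps [2, ∞) onto (−∞, −3].
The union (−6, ∞) ∪ (−∞, −3] covers ℝ, so ψ is surjective.
For the follow-up: the images overlap, so an x < 2 with ψ(x) = ψ(2) exists. ψ(2) = −3; solving −3x = −3 for x < 2 gives x = (−3 − 0)/(−3) = 1.

1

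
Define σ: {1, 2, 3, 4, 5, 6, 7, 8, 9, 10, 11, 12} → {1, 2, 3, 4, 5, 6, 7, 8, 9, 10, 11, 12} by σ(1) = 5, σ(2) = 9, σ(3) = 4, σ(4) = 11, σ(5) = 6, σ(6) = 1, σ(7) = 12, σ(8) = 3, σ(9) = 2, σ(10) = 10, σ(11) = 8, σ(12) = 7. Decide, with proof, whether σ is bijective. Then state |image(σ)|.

The values 5, 9, 4, 11, 6, 1, 12, 3, 2, 10, 8, 7 are a permutation of {1, 2, 3, 4, 5, 6, 7, 8, 9, 10, 11, 12}: each element appears exactly once.
So σ is injective and surjective, hence bijective.
The image of σ is {1, 2, 3, 4, 5, 6, 7, 8, 9, 10, 11, 12}, which has 12 elements.

12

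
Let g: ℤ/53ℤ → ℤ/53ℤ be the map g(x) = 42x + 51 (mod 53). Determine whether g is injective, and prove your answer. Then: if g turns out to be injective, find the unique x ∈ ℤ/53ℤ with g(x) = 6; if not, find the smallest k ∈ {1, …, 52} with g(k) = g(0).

33

Recall that injectivity means: for all x_1, x_2 in the domain, g(x_1) = g(x_2) implies x_1 = x_2.
If g(x_1) = g(x_2), then 42x_1 ≡ 42x_2 (mod 53). Because gcd(42, 53) = 1, we may cancel 42 to get x_1 ≡ x_2 (mod 53).
Hence g is injective.
We now compute 42⁻¹ mod 53 explicitly. Euclid's algorithm: 53 = 1·42 + 11, 42 = 3·11 + 9, 11 = 1·9 + 2, 9 = 4·2 + 1; back-substituting gives 1 = 24·42 − 19·53, so 42⁻¹ ≡ 24 (mod 53).
Since g is injective, we find g⁻¹(6): we need 42x ≡ 6 − 51 ≡ 8 (mod 53). Using 42⁻¹ = 24: x ≡ 24·8 = 192 = 3·53 + 33, so x = 33.
Check: g(33) = 42·33 + 51 = 1437 = 27·53 + 6 ≡ 6 (mod 53).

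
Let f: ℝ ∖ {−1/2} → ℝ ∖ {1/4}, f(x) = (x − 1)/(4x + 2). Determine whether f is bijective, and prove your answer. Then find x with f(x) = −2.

-1/3

Suppose f(a) = f(b). Cross-multiplying: (a − 1)(4b + 2) = (b − 1)(4a + 2).
Expanding both sides and cancelling the symmetric terms leaves 6·(a − b) = 0. Since 6 ≠ 0, a = b. Therefore f is injective.
For any y ≠ 1/4, solving y(4x + 2) = x − 1 for x gives a well-defined x ≠ −1/2. So f is surjective.
Hence f is bijective.
Solving f(x) = −2: cross-multiplying gives x − 1 = −2(4x + 2), which rearranges to 9x = −3, so x = −1/3.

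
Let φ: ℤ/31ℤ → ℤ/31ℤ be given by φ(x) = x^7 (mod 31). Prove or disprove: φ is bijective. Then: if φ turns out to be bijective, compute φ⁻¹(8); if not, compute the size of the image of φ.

Since 31 is prime, the nonzero elements of ℤ/31ℤ form a cyclic group of order 30.
As gcd(7, 30) = 1, raising to the 7th power is a bijection on this group: if u^7 ≡ v^7 then (uv^{−1})^7 = 1, and the only element of order dividing gcd(7, 30) = 1 is 1, so u = v.
With φ(0) = 0 this makes φ injective on all of ℤ/31ℤ, hence bijective (finite equal-size domain and codomain). In particular φ is bijective.
Since φ is bijective, we find the preimage of 8. The inverse of x ↦ x^7 on (ℤ/31ℤ)^× is x ↦ x^13, because 7·13 = 91 = 3·30 + 1 ≡ 1 (mod 30) and x^{30} = 1 for x ≠ 0 (Fermat). So φ⁻¹(8) = 8^13 mod 31.
Repeated squaring mod 31: 8^1 ≡ 8, 8^2 ≡ 8² = 64 ≡ 2, 8^4 ≡ 2² = 4, 8^8 ≡ 4² = 16. Since 13 = 8 + 4 + 1, 8^13 ≡ 16·4·8: 16·4 = 64 ≡ 2, then 2·8 = 16. So 8^13 ≡ 16 (mod 31).
Hence φ⁻¹(8) = 16.

16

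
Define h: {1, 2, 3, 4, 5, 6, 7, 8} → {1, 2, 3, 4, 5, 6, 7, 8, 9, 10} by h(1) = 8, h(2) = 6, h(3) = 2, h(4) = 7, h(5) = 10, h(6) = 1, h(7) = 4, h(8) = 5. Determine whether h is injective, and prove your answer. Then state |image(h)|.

The values h(1), …, h(8) are 8, 6, 2, 7, 10, 1, 4, 5 — all distinct.
So h(s) = h(t) only when s = t, and h is injective.
The image of h is {1, 2, 4, 5, 6, 7, 8, 10}, which has 8 elements.

8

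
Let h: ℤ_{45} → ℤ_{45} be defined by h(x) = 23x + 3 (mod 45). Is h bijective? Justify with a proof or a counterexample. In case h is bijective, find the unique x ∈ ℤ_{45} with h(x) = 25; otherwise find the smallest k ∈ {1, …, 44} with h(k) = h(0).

Suppose h(x_1) = h(x_2) in ℤ_{45}. Then 23x_1 + 3 ≡ 23x_2 + 3 (mod 45), therefore 23(x_1 − x_2) ≡ 0 (mod 45).
Since gcd(23, 45) = 1, 23 is invertible modulo 45, thus x_1 − x_2 ≡ 0 (mod 45), i.e. x_1 = x_2.
We now compute 23⁻¹ mod 45 explicitly. Euclid's algorithm: 45 = 1·23 + 22, 23 = 1·22 + 1; back-substituting gives 1 = 2·23 − 1·45, so 23⁻¹ ≡ 2 (mod 45).
Then y ↦ 2(y − 3) is a two-sided inverse to h, so every y ∈ ℤ_{45} has a preimage.
Therefore h is bijective.
Since h is bijective, we compute h⁻¹(25): solve 23x + 3 ≡ 25 (mod 45), i.e. 23x ≡ 22 (mod 45).
Multiplying by 23⁻¹ = 2 gives x ≡ 2·22 = 44 ≡ 44 (mod 45).
Check: h(44) = 23·44 + 3 = 1015 = 22·45 + 25 ≡ 25 (mod 45).

44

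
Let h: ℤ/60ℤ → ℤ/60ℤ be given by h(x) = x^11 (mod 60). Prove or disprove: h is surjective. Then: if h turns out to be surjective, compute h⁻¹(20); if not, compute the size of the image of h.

h(0) = 0^11 = 0.
h(30): Repeated squaring mod 60: 30^1 ≡ 30, 30^2 ≡ 30² = 900 ≡ 0, 30^4 ≡ 0² = 0, 30^8 ≡ 0² = 0. Since 11 = 8 + 2 + 1, 30^11 ≡ 0·0·30: 0·0 = 0, then 0·30 = 0. So 30^11 ≡ 0 (mod 60).
So h(0) = h(30) = 0 while 0 ≠ 30, so h is not injective.
A non-injective map from the 60-element set ℤ/60ℤ to itself takes at most 59 distinct values, so it cannot be surjective. Hence h is not surjective.
Since h is not surjective, we determine |image(h)|. Computing x^11 mod 60 for each x (by repeated squaring, reducing mod 60 at every step), the values h(0), h(1), …, h(59) are: 0, 1, 8, 27, 4, 5, 36, 43, 32, 9, 40, 11, 48, 37, 44, 15, 16, 53, 12, 19, 20, 21, 28, 47, 24, 25, 56, 3, 52, 29, 0, 31, 8, 57, 4, 35, 36, 13, 32, 39, 40, 41, 48, 7, 44, 45, 16, 23, 12, 49, 20, 51, 28, 17, 24, 55, 56, 33, 52, 59.
The distinct values are {0, 1, 3, 4, 5, 7, 8, 9, 11, 12, 13, 15, 16, 17, 19, 20, 21, 23, 24, 25, 27, 28, 29, 31, 32, 33, 35, 36, 37, 39, 40, 41, 43, 44, 45, 47, 48, 49, 51, 52, 53, 55, 56, 57, 59}; there are 45 of them.

45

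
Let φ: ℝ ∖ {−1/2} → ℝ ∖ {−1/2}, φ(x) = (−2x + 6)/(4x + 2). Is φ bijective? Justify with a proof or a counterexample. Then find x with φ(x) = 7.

-4/15

Suppose φ(s) = φ(t). Cross-multiplying: (−2s + 6)(4t + 2) = (−2t + 6)(4s + 2).
Expanding both sides and cancelling the symmetric terms leaves −28·(s − t) = 0. Since −28 ≠ 0, s = t. Hence φ is injective.
For any y ≠ −1/2, solving y(4x + 2) = −2x + 6 for x gives a well-defined x ≠ −1/2. So φ is surjective.
Thus φ is bijective.
Solving φ(x) = 7: cross-multiplying gives −2x + 6 = 7(4x + 2), which rearranges to −30x = 8, so x = −4/15.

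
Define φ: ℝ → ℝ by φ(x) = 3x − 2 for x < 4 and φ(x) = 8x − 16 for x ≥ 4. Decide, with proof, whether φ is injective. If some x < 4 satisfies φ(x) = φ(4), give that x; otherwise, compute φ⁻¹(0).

2/3

Both pieces are strictly increasing (slopes 3 and 8), so each is injective on its own interval.
The left piece maps (−∞, 4) onto (−∞, 10); the right piece maps [4, ∞) onto [16, ∞).
These images are disjoint, so no value is attained by both pieces. Hence φ is injective.
Because the two images are disjoint, no x < 4 has φ(x) = φ(4), so we compute φ⁻¹(0): 0 lies in (−∞, 10), so solve 3x − 2 = 0: x = (0 + 2)/3 = 2/3.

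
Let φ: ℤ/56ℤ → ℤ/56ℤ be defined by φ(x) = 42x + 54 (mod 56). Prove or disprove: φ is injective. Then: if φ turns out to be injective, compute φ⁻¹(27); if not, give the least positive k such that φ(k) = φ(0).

We have gcd(42, 56) = 14 > 1. Taking s = 0 and t = 4: φ(0) = 54 and φ(4) = 42·4 + 54 = 222 ≡ 54 (mod 56).
So φ(0) = φ(4) while 0 ≠ 4, hence φ is not injective.
Since φ is not injective, we find the least positive k with φ(k) = φ(0): this means 42k ≡ 0 (mod 56), i.e. 56 ∣ 42k. Since gcd(42, 56) = 14, dividing through by 14 this holds exactly when 4 ∣ 3k, and as gcd(3, 4) = 1, exactly when 4 ∣ k.
The smallest positive such k is 4.

4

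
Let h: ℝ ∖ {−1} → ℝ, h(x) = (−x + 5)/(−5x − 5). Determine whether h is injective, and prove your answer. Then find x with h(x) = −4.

Suppose h(x_1) = h(x_2). Cross-multiplying: (−x_1 + 5)(−5x_2 − 5) = (−x_2 + 5)(−5x_1 − 5).
Expanding both sides and cancelling the symmetric terms leaves 30·(x_1 − x_2) = 0. Since 30 ≠ 0, x_1 = x_2. Hence h is injective.
Solving h(x) = −4: cross-multiplying gives −x + 5 = −4(−5x − 5), which rearranges to −21x = 15, so x = −5/7.

-5/7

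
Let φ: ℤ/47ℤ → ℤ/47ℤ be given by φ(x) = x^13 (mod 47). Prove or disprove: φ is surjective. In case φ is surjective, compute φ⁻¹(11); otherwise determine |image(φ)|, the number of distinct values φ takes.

44

Since 47 is prime, the nonzero elements of ℤ/47ℤ form a cyclic group of order 46.
As gcd(13, 46) = 1, raising to the 13th power is a bijection on this group: if a^13 ≡ b^13 then (ab^{−1})^13 = 1, and the only element of order dividing gcd(13, 46) = 1 is 1, so a = b.
With φ(0) = 0 this makes φ injective on all of ℤ/47ℤ, hence bijective (finite equal-size domain and codomain). In particular φ is surjective.
Since φ is surjective, we find the preimage of 11. The inverse of x ↦ x^13 on (ℤ/47ℤ)^× is x ↦ x^39, because 13·39 = 507 = 11·46 + 1 ≡ 1 (mod 46) and x^{46} = 1 for x ≠ 0 (Fermat). So φ⁻¹(11) = 11^39 mod 47.
Repeated squaring mod 47: 11^1 ≡ 11, 11^2 ≡ 11² = 121 ≡ 27, 11^4 ≡ 27² = 729 ≡ 24, 11^8 ≡ 24² = 576 ≡ 12, 11^16 ≡ 12² = 144 ≡ 3, 11^32 ≡ 3² = 9. Since 39 = 32 + 4 + 2 + 1, 11^39 ≡ 9·24·27·11: 9·24 = 216 ≡ 28, then 28·27 = 756 ≡ 4, then 4·11 = 44. So 11^39 ≡ 44 (mod 47).
Hence φ⁻¹(11) = 44.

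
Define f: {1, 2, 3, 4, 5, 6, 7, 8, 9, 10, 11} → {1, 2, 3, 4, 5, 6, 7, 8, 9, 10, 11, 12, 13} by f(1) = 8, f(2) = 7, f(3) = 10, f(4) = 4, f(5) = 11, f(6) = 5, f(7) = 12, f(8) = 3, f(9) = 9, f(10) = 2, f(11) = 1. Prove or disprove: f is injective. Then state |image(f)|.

11

The values f(1), …, f(11) are 8, 7, 10, 4, 11, 5, 12, 3, 9, 2, 1 — all distinct.
So f(s) = f(t) only when s = t, and f is injective.
The image of f is {1, 2, 3, 4, 5, 7, 8, 9, 10, 11, 12}, which has 11 elements.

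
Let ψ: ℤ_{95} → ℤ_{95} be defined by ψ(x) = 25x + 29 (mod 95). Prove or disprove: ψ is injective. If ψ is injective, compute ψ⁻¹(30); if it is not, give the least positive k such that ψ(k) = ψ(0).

We have gcd(25, 95) = 5 > 1. Taking u = 0 and v = 19: ψ(0) = 29 and ψ(19) = 25·19 + 29 = 504 ≡ 29 (mod 95).
So ψ(0) = ψ(19) while 0 ≠ 19, therefore ψ is not injective.
Since ψ is not injective, we find the least positive k with ψ(k) = ψ(0): this means 25k ≡ 0 (mod 95), i.e. 95 ∣ 25k. Since gcd(25, 95) = 5, dividing through by 5 this holds exactly when 19 ∣ 5k, and as gcd(5, 19) = 1, exactly when 19 ∣ k.
The smallest positive such k is 19.

19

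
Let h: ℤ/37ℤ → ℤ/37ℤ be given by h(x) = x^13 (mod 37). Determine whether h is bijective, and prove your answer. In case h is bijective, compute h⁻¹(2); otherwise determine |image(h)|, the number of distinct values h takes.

20

Since 37 is prime, the nonzero elements of ℤ/37ℤ form a cyclic group of order 36.
As gcd(13, 36) = 1, raising to the 13th power is a bijection on this group: if x_1^13 ≡ x_2^13 then (x_1x_2^{−1})^13 = 1, and the only element of order dividing gcd(13, 36) = 1 is 1, so x_1 = x_2.
With h(0) = 0 this makes h injective on all of ℤ/37ℤ, hence bijective (finite equal-size domain and codomain). In particular h is bijective.
Since h is bijective, we find the preimage of 2. The inverse of x ↦ x^13 on (ℤ/37ℤ)^× is x ↦ x^25, because 13·25 = 325 = 9·36 + 1 ≡ 1 (mod 36) and x^{36} = 1 for x ≠ 0 (Fermat). So h⁻¹(2) = 2^25 mod 37.
Repeated squaring mod 37: 2^1 ≡ 2, 2^2 ≡ 2² = 4, 2^4 ≡ 4² = 16, 2^8 ≡ 16² = 256 ≡ 34, 2^16 ≡ 34² = 1156 ≡ 9. Since 25 = 16 + 8 + 1, 2^25 ≡ 9·34·2: 9·34 = 306 ≡ 10, then 10·2 = 20. So 2^25 ≡ 20 (mod 37).
Hence h⁻¹(2) = 20.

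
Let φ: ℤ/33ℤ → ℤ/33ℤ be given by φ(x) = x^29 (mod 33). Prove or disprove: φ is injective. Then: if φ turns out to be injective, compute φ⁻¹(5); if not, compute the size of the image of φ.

20

Computing x^29 mod 33 for each x (by repeated squaring, reducing mod 33 at every step), the values φ(0), φ(1), …, φ(32) are: 0, 1, 17, 15, 25, 20, 24, 19, 29, 27, 10, 11, 12, 28, 26, 3, 31, 2, 30, 7, 5, 21, 22, 23, 6, 4, 14, 9, 13, 8, 18, 16, 32.
Every element of ℤ/33ℤ appears exactly once in this list, so φ is a bijection, and in particular injective.
Since φ is injective, we read off the preimage of 5 from the same table: φ(20) = 5, so φ⁻¹(5) = 20.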